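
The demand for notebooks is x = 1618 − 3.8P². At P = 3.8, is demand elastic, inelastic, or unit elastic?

inelastic

At P = 3.8, x = 1563.128.
dx/dP = −2·3.8·P = −28.88.
Point elasticity E = (dx/dP)·(P/x) = -28.88 × 3.8/1563.128 ≈ -0.070.
|E| ≈ 0.070 < 1, so demand is inelastic.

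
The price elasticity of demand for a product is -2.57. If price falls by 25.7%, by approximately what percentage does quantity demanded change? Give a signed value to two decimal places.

%ΔQ ≈ E × %ΔP = (-2.57) × (-25.7%) ≈ 66.05%.

66.05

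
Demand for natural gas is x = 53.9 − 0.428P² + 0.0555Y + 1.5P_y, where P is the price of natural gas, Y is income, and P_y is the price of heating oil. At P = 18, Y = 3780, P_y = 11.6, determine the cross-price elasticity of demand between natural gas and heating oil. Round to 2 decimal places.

0.12

Substituting, x = 53.9 − 0.428(18)² + 0.0555(3780) + 1.5(11.6) = 53.9 − 138.672 + 209.79 + 17.4 = 142.418.
∂x/∂P_y = +1.5, so E_xy = 1.5·(11.6/142.418) ≈ 0.12.
E_xy > 0: the goods are substitutes.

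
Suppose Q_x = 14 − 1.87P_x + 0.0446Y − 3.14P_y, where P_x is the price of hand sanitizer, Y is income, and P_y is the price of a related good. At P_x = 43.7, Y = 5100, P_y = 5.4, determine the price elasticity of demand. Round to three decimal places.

First evaluate Q_x: 14 − 1.87(43.7) + 0.0446(5100) − 3.14(5.4) = 14 − 81.719 + 227.46 − 16.956 = 142.785.
∂Q_x/∂P_x = −1.87, so E_p = (−1.87)·(43.7/142.785) ≈ -0.572.
|E_p| < 1: demand is inelastic.

-0.572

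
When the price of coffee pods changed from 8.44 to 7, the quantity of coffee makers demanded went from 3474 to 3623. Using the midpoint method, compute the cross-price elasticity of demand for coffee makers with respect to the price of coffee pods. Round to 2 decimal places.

%ΔQ_x = (3623 − 3474)/[(3474+3623)/2] = 149/3548.5 ≈ 0.0420.
%ΔP_y = (7 − 8.44)/[(8.44+7)/2] ≈ -0.1865.
E_xy = 0.0420/-0.1865 ≈ -0.23.
E_xy < 0, so coffee makers and coffee pods are complements.

-0.23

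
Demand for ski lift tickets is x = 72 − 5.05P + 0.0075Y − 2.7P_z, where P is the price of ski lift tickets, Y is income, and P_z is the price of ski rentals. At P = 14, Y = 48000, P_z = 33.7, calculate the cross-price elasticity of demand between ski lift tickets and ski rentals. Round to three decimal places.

-0.337

First evaluate x: 72 − 5.05(14) + 0.0075(48000) − 2.7(33.7) = 72 − 70.7 + 360 − 90.99 = 270.31.
∂x/∂P_z = −2.7, so E_xy = -2.7·(33.7/270.31) ≈ -0.337.
E_xy < 0: the goods are complements.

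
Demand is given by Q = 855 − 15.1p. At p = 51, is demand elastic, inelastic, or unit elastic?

elastic

At p = 51, Q = 84.9.
dQ/dp = −15.1.
Point elasticity E = (dQ/dp)·(p/Q) = -15.1 × 51/84.9 ≈ -9.071.
|E| ≈ 9.071 > 1, so demand is elastic.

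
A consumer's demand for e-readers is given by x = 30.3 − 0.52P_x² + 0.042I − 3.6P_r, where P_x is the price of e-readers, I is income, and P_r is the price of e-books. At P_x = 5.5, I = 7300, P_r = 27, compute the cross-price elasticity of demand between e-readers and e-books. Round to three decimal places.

x = 30.3 − 0.52(5.5)² + 0.042(7300) − 3.6(27) = 30.3 − 15.73 + 306.6 − 97.2 = 223.97.
∂x/∂P_r = −3.6, so E_xy = -3.6·(27/223.97) ≈ -0.434.
E_xy < 0: the goods are complements.

-0.434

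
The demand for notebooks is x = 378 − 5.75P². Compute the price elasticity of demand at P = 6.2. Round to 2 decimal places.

-2.82

At P = 6.2, x = 156.97.
dx/dP = −2·5.75·P = −71.3.
Point elasticity E = (dx/dP)·(P/x) = -71.3 × 6.2/156.97 ≈ -2.82.
|E| > 1, so demand is elastic at this price.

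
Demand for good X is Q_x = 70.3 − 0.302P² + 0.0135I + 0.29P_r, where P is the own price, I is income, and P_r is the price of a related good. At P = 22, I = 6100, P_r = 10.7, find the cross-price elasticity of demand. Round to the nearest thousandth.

0.324

Substituting, Q_x = 70.3 − 0.302(22)² + 0.0135(6100) + 0.29(10.7) = 70.3 − 146.168 + 82.35 + 3.103 = 9.585.
∂Q_x/∂P_r = +0.29, so E_xy = 0.29·(10.7/9.585) ≈ 0.324.
E_xy > 0: the goods are substitutes.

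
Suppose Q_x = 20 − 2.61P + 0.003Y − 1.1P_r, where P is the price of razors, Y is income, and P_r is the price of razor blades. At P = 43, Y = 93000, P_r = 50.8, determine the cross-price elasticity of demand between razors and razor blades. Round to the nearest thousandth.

Q_x = 20 − 2.61(43) + 0.003(93000) − 1.1(50.8) = 20 − 112.23 + 279 − 55.88 = 130.89.
∂Q_x/∂P_r = −1.1, so E_xy = -1.1·(50.8/130.89) ≈ -0.427.
E_xy < 0: the goods are complements.

-0.427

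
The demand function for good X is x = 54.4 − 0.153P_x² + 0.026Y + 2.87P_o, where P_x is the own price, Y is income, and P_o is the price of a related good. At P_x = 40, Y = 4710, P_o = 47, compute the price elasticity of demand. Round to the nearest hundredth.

-7.31

Substituting, x = 54.4 − 0.153(40)² + 0.026(4710) + 2.87(47) = 54.4 − 244.8 + 122.46 + 134.89 = 66.95.
∂x/∂P_x = −2·0.153·P_x = -12.24, so E_p = -12.24·(40/66.95) ≈ -7.31.
|E_p| > 1: demand is elastic.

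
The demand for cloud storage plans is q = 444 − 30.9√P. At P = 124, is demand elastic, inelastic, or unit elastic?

At P = 124, q = 99.9122.
dq/dP = −30.9/(2√P) = −30.9/(2·11.1355).
Point elasticity E = (dq/dP)·(P/q) = -1.3875 × 124/99.9122 ≈ -1.722.
|E| ≈ 1.722 > 1, so demand is elastic.

elastic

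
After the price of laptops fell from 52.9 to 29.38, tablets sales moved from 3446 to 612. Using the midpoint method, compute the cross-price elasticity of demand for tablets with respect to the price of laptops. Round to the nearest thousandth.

2.443

%ΔQ_x = (612 − 3446)/[(3446+612)/2] = -2834/2029 ≈ -1.3967.
%ΔP_y = (29.38 − 52.9)/[(52.9+29.38)/2] ≈ -0.5717.
E_xy = -1.3967/-0.5717 ≈ 2.443.
E_xy > 0, so tablets and laptops are substitutes.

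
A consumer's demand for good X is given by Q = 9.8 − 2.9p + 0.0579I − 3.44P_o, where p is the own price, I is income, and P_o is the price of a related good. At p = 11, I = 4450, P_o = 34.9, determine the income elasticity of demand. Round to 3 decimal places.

2.231

Substituting, Q = 9.8 − 2.9(11) + 0.0579(4450) − 3.44(34.9) = 9.8 − 31.9 + 257.655 − 120.056 = 115.499.
∂Q/∂I = +0.0579, so E_I = 0.0579·(4450/115.499) ≈ 2.231.
E_I > 1: normal good (luxury).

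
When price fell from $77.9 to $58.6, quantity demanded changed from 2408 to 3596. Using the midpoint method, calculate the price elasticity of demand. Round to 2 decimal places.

-1.40

%ΔQ = (3596 − 2408)/[(2408 + 3596)/2] = 1188/3002 ≈ 0.3957.
%ΔP = (58.6 − 77.9)/[(77.9 + 58.6)/2] = -19.3/68.25 ≈ -0.2828.
Arc elasticity E = %ΔQ/%ΔP ≈ 0.3957/-0.2828 ≈ -1.40.
|E| > 1: demand is elastic over this range.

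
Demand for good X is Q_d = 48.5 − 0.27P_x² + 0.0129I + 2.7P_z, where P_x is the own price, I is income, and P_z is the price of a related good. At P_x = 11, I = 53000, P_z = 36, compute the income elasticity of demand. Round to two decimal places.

0.86

First evaluate Q_d: 48.5 − 0.27(11)² + 0.0129(53000) + 2.7(36) = 48.5 − 32.67 + 683.7 + 97.2 = 796.73.
∂Q_d/∂I = +0.0129, so E_I = 0.0129·(53000/796.73) ≈ 0.86.
E_I ∈ (0,1): normal good (necessity).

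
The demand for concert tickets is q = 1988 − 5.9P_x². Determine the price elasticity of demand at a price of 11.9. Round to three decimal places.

At P_x = 11.9, q = 1152.501.
dq/dP_x = −2·5.9·P_x = −140.42.
Point elasticity E = (dq/dP_x)·(P_x/q) = -140.42 × 11.9/1152.501 ≈ -1.450.
|E| > 1, so demand is elastic at this price.

-1.450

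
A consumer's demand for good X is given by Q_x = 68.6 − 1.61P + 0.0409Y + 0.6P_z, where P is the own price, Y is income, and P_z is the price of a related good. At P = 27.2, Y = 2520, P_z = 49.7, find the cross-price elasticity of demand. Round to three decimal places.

0.189

Q_x = 68.6 − 1.61(27.2) + 0.0409(2520) + 0.6(49.7) = 68.6 − 43.792 + 103.068 + 29.82 = 157.696.
∂Q_x/∂P_z = +0.6, so E_xy = 0.6·(49.7/157.696) ≈ 0.189.
E_xy > 0: the goods are substitutes.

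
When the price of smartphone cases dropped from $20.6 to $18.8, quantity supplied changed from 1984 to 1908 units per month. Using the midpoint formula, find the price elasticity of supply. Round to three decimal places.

0.427

%Δq = (1908 − 1984)/[(1984 + 1908)/2] = -76/1946 ≈ -0.0391.
%Δp = (18.8 − 20.6)/[(20.6 + 18.8)/2] = -1.8/19.7 ≈ -0.0914.
Arc elasticity E = %Δq/%Δp ≈ -0.0391/-0.0914 ≈ 0.427.
|E| < 1: supply is inelastic over this range.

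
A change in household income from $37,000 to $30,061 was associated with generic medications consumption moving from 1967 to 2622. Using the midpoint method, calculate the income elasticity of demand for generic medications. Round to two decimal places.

%ΔQ = (2622 − 1967)/[(1967+2622)/2] = 655/2294.5 ≈ 0.2855.
%ΔM = (30,061 − 37,000)/[(37,000+30,061)/2] = -6939/33530.5 ≈ -0.2069.
E_I = %ΔQ/%ΔM ≈ -1.38.
E_I < 0: inferior good.

-1.38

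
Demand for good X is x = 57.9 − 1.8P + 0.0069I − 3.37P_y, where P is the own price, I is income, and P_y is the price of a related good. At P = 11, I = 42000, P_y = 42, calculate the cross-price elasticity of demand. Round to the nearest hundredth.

First evaluate x: 57.9 − 1.8(11) + 0.0069(42000) − 3.37(42) = 57.9 − 19.8 + 289.8 − 141.54 = 186.36.
∂x/∂P_y = −3.37, so E_xy = -3.37·(42/186.36) ≈ -0.76.
E_xy < 0: the goods are complements.

-0.76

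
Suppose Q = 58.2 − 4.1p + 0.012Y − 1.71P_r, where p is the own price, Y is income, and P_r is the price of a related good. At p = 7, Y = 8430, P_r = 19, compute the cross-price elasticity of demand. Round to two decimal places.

-0.33

Substituting, Q = 58.2 − 4.1(7) + 0.012(8430) − 1.71(19) = 58.2 − 28.7 + 101.16 − 32.49 = 98.17.
∂Q/∂P_r = −1.71, so E_xy = -1.71·(19/98.17) ≈ -0.33.
E_xy < 0: the goods are complements.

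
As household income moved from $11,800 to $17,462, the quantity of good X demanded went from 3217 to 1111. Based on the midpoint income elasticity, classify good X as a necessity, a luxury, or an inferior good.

inferior

%ΔQ = (1111 − 3217)/[(3217+1111)/2] = -2106/2164 ≈ -0.9732.
%ΔI = (17,462 − 11,800)/[(11,800+17,462)/2] = 5662/14631 ≈ 0.3870.
E_I = %ΔQ/%ΔI ≈ -2.515.
E_I < 0: inferior good.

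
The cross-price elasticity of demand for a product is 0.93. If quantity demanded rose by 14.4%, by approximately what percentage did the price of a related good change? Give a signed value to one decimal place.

15.5

%ΔQ ≈ E × %ΔP_y ⇒ %ΔP_y = %ΔQ / E = (14.4%)/(0.93) ≈ 15.5%.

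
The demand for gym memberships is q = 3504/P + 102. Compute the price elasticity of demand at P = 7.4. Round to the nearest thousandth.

At P = 7.4, q = 575.5135.
dq/dP = −3504/P² = −63.9883.
Point elasticity E = (dq/dP)·(P/q) = -63.9883 × 7.4/575.5135 ≈ -0.823.
|E| < 1, so demand is inelastic at this price.

-0.823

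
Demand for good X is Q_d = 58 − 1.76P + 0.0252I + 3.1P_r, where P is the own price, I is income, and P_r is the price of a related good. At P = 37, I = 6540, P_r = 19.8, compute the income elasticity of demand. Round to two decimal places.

Evaluating quantity at (P, I, P_r) gives Q_d = 58 − 1.76(37) + 0.0252(6540) + 3.1(19.8) = 58 − 65.12 + 164.808 + 61.38 = 219.068.
∂Q_d/∂I = +0.0252, so E_I = 0.0252·(6540/219.068) ≈ 0.75.
E_I ∈ (0,1): normal good (necessity).

0.75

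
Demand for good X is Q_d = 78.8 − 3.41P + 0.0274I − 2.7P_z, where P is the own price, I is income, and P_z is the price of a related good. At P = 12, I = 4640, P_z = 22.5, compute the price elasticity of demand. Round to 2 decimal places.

-0.39

At the given point, Q_d = 78.8 − 3.41(12) + 0.0274(4640) − 2.7(22.5) = 78.8 − 40.92 + 127.136 − 60.75 = 104.266.
∂Q_d/∂P = −3.41, so E_p = (−3.41)·(12/104.266) ≈ -0.39.
|E_p| < 1: demand is inelastic.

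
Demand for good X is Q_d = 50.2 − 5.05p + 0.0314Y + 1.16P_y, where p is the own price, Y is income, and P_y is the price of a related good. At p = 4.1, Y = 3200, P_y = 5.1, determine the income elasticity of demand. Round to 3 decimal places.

0.739

First evaluate Q_d: 50.2 − 5.05(4.1) + 0.0314(3200) + 1.16(5.1) = 50.2 − 20.705 + 100.48 + 5.916 = 135.891.
∂Q_d/∂Y = +0.0314, so E_I = 0.0314·(3200/135.891) ≈ 0.739.
E_I ∈ (0,1): normal good (necessity).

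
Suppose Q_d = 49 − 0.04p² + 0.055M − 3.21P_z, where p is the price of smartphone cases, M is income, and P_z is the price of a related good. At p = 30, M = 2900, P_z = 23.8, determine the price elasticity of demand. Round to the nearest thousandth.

-0.749

Q_d = 49 − 0.04(30)² + 0.055(2900) − 3.21(23.8) = 49 − 36 + 159.5 − 76.398 = 96.102.
∂Q_d/∂p = −2·0.04·p = -2.4, so E_p = -2.4·(30/96.102) ≈ -0.749.
|E_p| < 1: demand is inelastic.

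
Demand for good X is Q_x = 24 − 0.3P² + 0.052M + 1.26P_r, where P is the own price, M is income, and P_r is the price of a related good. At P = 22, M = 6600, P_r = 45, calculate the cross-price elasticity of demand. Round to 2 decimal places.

0.20

At the given point, Q_x = 24 − 0.3(22)² + 0.052(6600) + 1.26(45) = 24 − 145.2 + 343.2 + 56.7 = 278.7.
∂Q_x/∂P_r = +1.26, so E_xy = 1.26·(45/278.7) ≈ 0.20.
E_xy > 0: the goods are substitutes.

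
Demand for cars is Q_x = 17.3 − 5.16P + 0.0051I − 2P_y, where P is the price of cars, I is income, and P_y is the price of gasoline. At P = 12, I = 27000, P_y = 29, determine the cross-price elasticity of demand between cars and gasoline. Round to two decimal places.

-1.65

Substituting, Q_x = 17.3 − 5.16(12) + 0.0051(27000) − 2(29) = 17.3 − 61.92 + 137.7 − 58 = 35.08.
∂Q_x/∂P_y = −2, so E_xy = -2·(29/35.08) ≈ -1.65.
E_xy < 0: the goods are complements.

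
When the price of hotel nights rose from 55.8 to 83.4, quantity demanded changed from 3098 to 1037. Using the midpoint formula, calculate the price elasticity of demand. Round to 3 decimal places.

%ΔQ = (1037 − 3098)/[(3098 + 1037)/2] = -2061/2067.5 ≈ -0.9969.
%Δp = (83.4 − 55.8)/[(55.8 + 83.4)/2] = 27.6/69.6 ≈ 0.3966.
Arc elasticity E = %ΔQ/%Δp ≈ -0.9969/0.3966 ≈ -2.514.
|E| > 1: demand is elastic over this range.

-2.514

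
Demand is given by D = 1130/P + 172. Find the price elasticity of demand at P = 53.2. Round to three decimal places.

-0.110

At P = 53.2, D = 193.2406.
dD/dP = −1130/P² = −0.3993.
Point elasticity E = (dD/dP)·(P/D) = -0.3993 × 53.2/193.2406 ≈ -0.110.
|E| < 1, so demand is inelastic at this price.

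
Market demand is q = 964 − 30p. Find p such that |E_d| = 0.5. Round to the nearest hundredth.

10.71

Set −bp/(a − bp) = −0.5 ⇒ bp = 0.5(a − bp) ⇒ bp(1+0.5) = 0.5·a.
p = 0.5·964/(30·1.5) ≈ 10.71.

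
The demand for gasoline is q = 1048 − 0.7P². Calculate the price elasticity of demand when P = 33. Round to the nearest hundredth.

At P = 33, q = 285.7.
dq/dP = −2·0.7·P = −46.2.
Point elasticity E = (dq/dP)·(P/q) = -46.2 × 33/285.7 ≈ -5.34.
|E| > 1, so demand is elastic at this price.

-5.34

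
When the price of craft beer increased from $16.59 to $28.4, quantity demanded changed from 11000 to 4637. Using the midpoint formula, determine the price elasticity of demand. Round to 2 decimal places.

%ΔQ = (4637 − 11000)/[(11000 + 4637)/2] = -6363/7818.5 ≈ -0.8138.
%Δp = (28.4 − 16.59)/[(16.59 + 28.4)/2] = 11.81/22.495 ≈ 0.5250.
Arc elasticity E = %ΔQ/%Δp ≈ -0.8138/0.5250 ≈ -1.55.
|E| > 1: demand is elastic over this range.

-1.55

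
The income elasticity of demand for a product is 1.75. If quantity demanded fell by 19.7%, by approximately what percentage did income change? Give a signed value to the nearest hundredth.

-11.26

%ΔQ ≈ E × %ΔI ⇒ %ΔI = %ΔQ / E = (-19.7%)/(1.75) ≈ -11.26%.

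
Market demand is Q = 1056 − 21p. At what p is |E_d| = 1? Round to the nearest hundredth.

25.14

For linear demand Q = a − bp, E = −bp/(a − bp). |E| = 1 ⇒ bp = a − bp ⇒ p = a/(2b).
p = 1056/(2·21) ≈ 25.14.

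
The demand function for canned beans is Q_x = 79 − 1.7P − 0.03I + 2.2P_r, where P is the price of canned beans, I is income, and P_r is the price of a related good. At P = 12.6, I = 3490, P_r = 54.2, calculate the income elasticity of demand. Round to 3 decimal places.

-1.452

Evaluating quantity at (P, I, P_r) gives Q_x = 79 − 1.7(12.6) − 0.03(3490) + 2.2(54.2) = 79 − 21.42 − 104.7 + 119.24 = 72.12.
∂Q_x/∂I = −0.03, so E_I = -0.03·(3490/72.12) ≈ -1.452.
E_I < 0: inferior good.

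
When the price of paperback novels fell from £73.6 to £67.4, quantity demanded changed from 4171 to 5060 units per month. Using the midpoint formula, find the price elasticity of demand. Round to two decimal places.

-2.19

%Δq = (5060 − 4171)/[(4171 + 5060)/2] = 889/4615.5 ≈ 0.1926.
%ΔP = (67.4 − 73.6)/[(73.6 + 67.4)/2] = -6.2/70.5 ≈ -0.0879.
Arc elasticity E = %Δq/%ΔP ≈ 0.1926/-0.0879 ≈ -2.19.
|E| > 1: demand is elastic over this range.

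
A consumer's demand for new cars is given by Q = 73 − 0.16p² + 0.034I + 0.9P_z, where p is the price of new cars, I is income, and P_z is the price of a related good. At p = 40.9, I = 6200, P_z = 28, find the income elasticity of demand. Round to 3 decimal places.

5.098

Q = 73 − 0.16(40.9)² + 0.034(6200) + 0.9(28) = 73 − 267.6496 + 210.8 + 25.2 = 41.3504.
∂Q/∂I = +0.034, so E_I = 0.034·(6200/41.3504) ≈ 5.098.
E_I > 1: normal good (luxury).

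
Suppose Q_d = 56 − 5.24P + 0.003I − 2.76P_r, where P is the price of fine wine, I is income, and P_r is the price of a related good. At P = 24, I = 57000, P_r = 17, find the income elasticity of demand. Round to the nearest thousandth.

3.148

Evaluating quantity at (P, I, P_r) gives Q_d = 56 − 5.24(24) + 0.003(57000) − 2.76(17) = 56 − 125.76 + 171 − 46.92 = 54.32.
∂Q_d/∂I = +0.003, so E_I = 0.003·(57000/54.32) ≈ 3.148.
E_I > 1: normal good (luxury).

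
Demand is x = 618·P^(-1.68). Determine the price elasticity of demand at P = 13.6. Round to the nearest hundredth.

-1.68

For a Cobb–Douglas (constant-elasticity) form x = A·P^α·…, the elasticity with respect to P equals the exponent α at every point.
Here the exponent on P is -1.68, so the price elasticity of demand is -1.68.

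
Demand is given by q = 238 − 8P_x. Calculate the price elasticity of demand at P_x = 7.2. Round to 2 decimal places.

-0.32

At P_x = 7.2, q = 180.4.
dq/dP_x = −8.
Point elasticity E = (dq/dP_x)·(P_x/q) = -8 × 7.2/180.4 ≈ -0.32.
|E| < 1, so demand is inelastic at this price.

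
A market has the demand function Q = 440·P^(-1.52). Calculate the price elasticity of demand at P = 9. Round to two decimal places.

-1.52

For a Cobb–Douglas (constant-elasticity) form Q = A·P^α·…, the elasticity with respect to P equals the exponent α at every point.
Here the exponent on P is -1.52, so the price elasticity of demand is -1.52.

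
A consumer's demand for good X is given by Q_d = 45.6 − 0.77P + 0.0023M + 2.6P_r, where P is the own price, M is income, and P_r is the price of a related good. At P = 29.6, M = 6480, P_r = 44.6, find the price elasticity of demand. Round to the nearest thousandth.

-0.148

Evaluating quantity at (P, M, P_r) gives Q_d = 45.6 − 0.77(29.6) + 0.0023(6480) + 2.6(44.6) = 45.6 − 22.792 + 14.904 + 115.96 = 153.672.
∂Q_d/∂P = −0.77, so E_p = (−0.77)·(29.6/153.672) ≈ -0.148.
|E_p| < 1: demand is inelastic.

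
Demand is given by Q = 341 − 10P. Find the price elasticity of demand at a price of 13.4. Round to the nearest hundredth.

-0.65

At P = 13.4, Q = 207.
dQ/dP = −10.
Point elasticity E = (dQ/dP)·(P/Q) = -10 × 13.4/207 ≈ -0.65.
|E| < 1, so demand is inelastic at this price.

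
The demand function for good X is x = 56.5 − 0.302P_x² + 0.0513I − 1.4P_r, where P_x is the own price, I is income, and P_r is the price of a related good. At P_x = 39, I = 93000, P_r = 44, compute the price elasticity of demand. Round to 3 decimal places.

x = 56.5 − 0.302(39)² + 0.0513(93000) − 1.4(44) = 56.5 − 459.342 + 4770.9 − 61.6 = 4306.458.
∂x/∂P_x = −2·0.302·P_x = -23.556, so E_p = -23.556·(39/4306.458) ≈ -0.213.
|E_p| < 1: demand is inelastic.

-0.213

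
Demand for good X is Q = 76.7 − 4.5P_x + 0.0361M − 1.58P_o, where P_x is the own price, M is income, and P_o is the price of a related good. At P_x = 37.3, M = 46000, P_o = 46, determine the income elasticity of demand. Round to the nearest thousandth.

1.109

Q = 76.7 − 4.5(37.3) + 0.0361(46000) − 1.58(46) = 76.7 − 167.85 + 1660.6 − 72.68 = 1496.77.
∂Q/∂M = +0.0361, so E_I = 0.0361·(46000/1496.77) ≈ 1.109.
E_I > 1: normal good (luxury).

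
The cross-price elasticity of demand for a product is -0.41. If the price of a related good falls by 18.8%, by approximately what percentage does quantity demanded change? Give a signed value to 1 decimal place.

7.7

%ΔQ ≈ E × %ΔP_y = (-0.41) × (-18.8%) ≈ 7.7%.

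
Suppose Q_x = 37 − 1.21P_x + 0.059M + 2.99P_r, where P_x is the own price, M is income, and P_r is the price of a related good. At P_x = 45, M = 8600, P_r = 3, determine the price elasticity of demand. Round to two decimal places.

At the given point, Q_x = 37 − 1.21(45) + 0.059(8600) + 2.99(3) = 37 − 54.45 + 507.4 + 8.97 = 498.92.
∂Q_x/∂P_x = −1.21, so E_p = (−1.21)·(45/498.92) ≈ -0.11.
|E_p| < 1: demand is inelastic.

-0.11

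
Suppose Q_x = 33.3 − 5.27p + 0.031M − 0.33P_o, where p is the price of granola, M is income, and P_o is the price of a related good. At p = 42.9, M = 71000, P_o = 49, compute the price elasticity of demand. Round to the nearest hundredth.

Evaluating quantity at (p, M, P_o) gives Q_x = 33.3 − 5.27(42.9) + 0.031(71000) − 0.33(49) = 33.3 − 226.083 + 2201 − 16.17 = 1992.047.
∂Q_x/∂p = −5.27, so E_p = (−5.27)·(42.9/1992.047) ≈ -0.11.
|E_p| < 1: demand is inelastic.

-0.11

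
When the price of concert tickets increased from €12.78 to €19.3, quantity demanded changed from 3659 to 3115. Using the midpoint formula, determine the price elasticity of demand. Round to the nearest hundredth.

-0.40

%Δq = (3115 − 3659)/[(3659 + 3115)/2] = -544/3387 ≈ -0.1606.
%Δp = (19.3 − 12.78)/[(12.78 + 19.3)/2] = 6.52/16.04 ≈ 0.4065.
Arc elasticity E = %Δq/%Δp ≈ -0.1606/0.4065 ≈ -0.40.
|E| < 1: demand is inelastic over this range.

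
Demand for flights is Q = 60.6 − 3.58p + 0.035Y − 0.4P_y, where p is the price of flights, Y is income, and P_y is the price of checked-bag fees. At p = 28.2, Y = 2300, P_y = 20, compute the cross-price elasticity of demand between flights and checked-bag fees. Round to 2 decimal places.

At the given point, Q = 60.6 − 3.58(28.2) + 0.035(2300) − 0.4(20) = 60.6 − 100.956 + 80.5 − 8 = 32.144.
∂Q/∂P_y = −0.4, so E_xy = -0.4·(20/32.144) ≈ -0.25.
E_xy < 0: the goods are complements.

-0.25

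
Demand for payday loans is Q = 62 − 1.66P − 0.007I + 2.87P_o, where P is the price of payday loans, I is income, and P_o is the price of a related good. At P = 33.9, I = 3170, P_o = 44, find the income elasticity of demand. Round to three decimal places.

-0.202

Substituting, Q = 62 − 1.66(33.9) − 0.007(3170) + 2.87(44) = 62 − 56.274 − 22.19 + 126.28 = 109.816.
∂Q/∂I = −0.007, so E_I = -0.007·(3170/109.816) ≈ -0.202.
E_I < 0: inferior good.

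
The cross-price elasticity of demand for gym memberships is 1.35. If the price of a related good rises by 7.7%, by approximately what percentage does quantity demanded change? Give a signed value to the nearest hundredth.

%ΔQ ≈ E × %ΔP_y = (1.35) × (7.7%) ≈ 10.40%.

10.40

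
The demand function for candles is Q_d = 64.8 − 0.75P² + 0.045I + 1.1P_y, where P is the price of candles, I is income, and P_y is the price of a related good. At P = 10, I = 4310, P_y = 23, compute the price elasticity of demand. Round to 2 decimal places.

Evaluating quantity at (P, I, P_y) gives Q_d = 64.8 − 0.75(10)² + 0.045(4310) + 1.1(23) = 64.8 − 75 + 193.95 + 25.3 = 209.05.
∂Q_d/∂P = −2·0.75·P = -15, so E_p = -15·(10/209.05) ≈ -0.72.
|E_p| < 1: demand is inelastic.

-0.72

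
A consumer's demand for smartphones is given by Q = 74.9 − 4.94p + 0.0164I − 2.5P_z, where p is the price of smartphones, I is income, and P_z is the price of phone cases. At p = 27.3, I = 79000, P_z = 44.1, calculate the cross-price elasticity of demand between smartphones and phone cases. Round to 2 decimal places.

First evaluate Q: 74.9 − 4.94(27.3) + 0.0164(79000) − 2.5(44.1) = 74.9 − 134.862 + 1295.6 − 110.25 = 1125.388.
∂Q/∂P_z = −2.5, so E_xy = -2.5·(44.1/1125.388) ≈ -0.10.
E_xy < 0: the goods are complements.

-0.10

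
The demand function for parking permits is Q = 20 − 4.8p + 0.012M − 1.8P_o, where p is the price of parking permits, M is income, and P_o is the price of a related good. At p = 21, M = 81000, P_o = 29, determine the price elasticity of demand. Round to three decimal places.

Q = 20 − 4.8(21) + 0.012(81000) − 1.8(29) = 20 − 100.8 + 972 − 52.2 = 839.
∂Q/∂p = −4.8, so E_p = (−4.8)·(21/839) ≈ -0.120.
|E_p| < 1: demand is inelastic.

-0.120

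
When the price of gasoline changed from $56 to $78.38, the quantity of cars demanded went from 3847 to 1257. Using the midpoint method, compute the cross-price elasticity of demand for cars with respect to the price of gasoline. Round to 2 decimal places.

%ΔQ_x = (1257 − 3847)/[(3847+1257)/2] = -2590/2552 ≈ -1.0149.
%ΔP_y = (78.38 − 56)/[(56+78.38)/2] ≈ 0.3331.
E_xy = -1.0149/0.3331 ≈ -3.05.
E_xy < 0, so cars and gasoline are complements.

-3.05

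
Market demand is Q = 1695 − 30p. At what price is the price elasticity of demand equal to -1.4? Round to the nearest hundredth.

Set −bp/(a − bp) = −1.4 ⇒ bp = 1.4(a − bp) ⇒ bp(1+1.4) = 1.4·a.
p = 1.4·1695/(30·2.4) ≈ 32.96.

32.96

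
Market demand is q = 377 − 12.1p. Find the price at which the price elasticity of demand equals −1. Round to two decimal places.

15.58

For linear demand q = a − bp, E = −bp/(a − bp). |E| = 1 ⇒ bp = a − bp ⇒ p = a/(2b).
p = 377/(2·12.1) ≈ 15.58.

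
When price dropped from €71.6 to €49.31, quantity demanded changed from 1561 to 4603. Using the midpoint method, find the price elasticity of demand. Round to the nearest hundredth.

-2.68

%Δq = (4603 − 1561)/[(1561 + 4603)/2] = 3042/3082 ≈ 0.9870.
%ΔP = (49.31 − 71.6)/[(71.6 + 49.31)/2] = -22.29/60.455 ≈ -0.3687.
Arc elasticity E = %Δq/%ΔP ≈ 0.9870/-0.3687 ≈ -2.68.
|E| > 1: demand is elastic over this range.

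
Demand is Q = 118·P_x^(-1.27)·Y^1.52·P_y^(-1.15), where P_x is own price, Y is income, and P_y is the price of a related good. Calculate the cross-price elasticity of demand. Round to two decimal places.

-1.15

For a Cobb–Douglas (constant-elasticity) form Q = A·P_y^α·…, the elasticity with respect to P_y equals the exponent α at every point.
Here the exponent on P_y is -1.15, so the cross-price elasticity of demand is -1.15.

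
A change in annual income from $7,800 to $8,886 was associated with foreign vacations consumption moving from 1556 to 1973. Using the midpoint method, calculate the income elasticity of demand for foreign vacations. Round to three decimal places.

1.816

%ΔQ = (1973 − 1556)/[(1556+1973)/2] = 417/1764.5 ≈ 0.2363.
%ΔI = (8,886 − 7,800)/[(7,800+8,886)/2] = 1086/8343 ≈ 0.1302.
E_I = %ΔQ/%ΔI ≈ 1.816.
E_I > 1: normal good (luxury).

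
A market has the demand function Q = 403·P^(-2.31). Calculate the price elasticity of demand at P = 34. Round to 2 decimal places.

For a Cobb–Douglas (constant-elasticity) form Q = A·P^α·…, the elasticity with respect to P equals the exponent α at every point.
Here the exponent on P is -2.31, so the price elasticity of demand is -2.31.

-2.31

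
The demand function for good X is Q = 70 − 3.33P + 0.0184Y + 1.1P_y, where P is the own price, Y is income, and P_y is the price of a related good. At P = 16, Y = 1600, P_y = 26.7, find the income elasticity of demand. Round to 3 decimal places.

0.390

Q = 70 − 3.33(16) + 0.0184(1600) + 1.1(26.7) = 70 − 53.28 + 29.44 + 29.37 = 75.53.
∂Q/∂Y = +0.0184, so E_I = 0.0184·(1600/75.53) ≈ 0.390.
E_I ∈ (0,1): normal good (necessity).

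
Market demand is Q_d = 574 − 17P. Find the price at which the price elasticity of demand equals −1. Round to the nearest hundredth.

16.88

For linear demand Q_d = a − bP, E = −bP/(a − bP). |E| = 1 ⇒ bP = a − bP ⇒ P = a/(2b).
P = 574/(2·17) ≈ 16.88.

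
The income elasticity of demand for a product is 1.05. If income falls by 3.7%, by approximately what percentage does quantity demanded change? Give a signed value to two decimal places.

-3.89

%ΔQ ≈ E × %ΔI = (1.05) × (-3.7%) ≈ -3.89%.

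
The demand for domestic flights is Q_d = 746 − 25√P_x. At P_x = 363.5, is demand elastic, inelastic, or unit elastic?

At P_x = 363.5, Q_d = 269.3581.
dQ_d/dP_x = −25/(2√P_x) = −25/(2·19.0657).
Point elasticity E = (dQ_d/dP_x)·(P_x/Q_d) = -0.6556 × 363.5/269.3581 ≈ -0.885.
|E| ≈ 0.885 < 1, so demand is inelastic.

inelastic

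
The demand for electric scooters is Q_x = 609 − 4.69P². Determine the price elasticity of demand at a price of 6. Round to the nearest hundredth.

-0.77

At P = 6, Q_x = 440.16.
dQ_x/dP = −2·4.69·P = −56.28.
Point elasticity E = (dQ_x/dP)·(P/Q_x) = -56.28 × 6/440.16 ≈ -0.77.
|E| < 1, so demand is inelastic at this price.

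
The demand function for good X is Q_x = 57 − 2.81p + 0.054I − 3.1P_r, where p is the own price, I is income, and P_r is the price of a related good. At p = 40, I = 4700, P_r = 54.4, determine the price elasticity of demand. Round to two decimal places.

-3.78

Evaluating quantity at (p, I, P_r) gives Q_x = 57 − 2.81(40) + 0.054(4700) − 3.1(54.4) = 57 − 112.4 + 253.8 − 168.64 = 29.76.
∂Q_x/∂p = −2.81, so E_p = (−2.81)·(40/29.76) ≈ -3.78.
|E_p| > 1: demand is elastic.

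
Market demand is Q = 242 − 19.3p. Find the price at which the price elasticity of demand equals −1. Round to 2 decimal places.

For linear demand Q = a − bp, E = −bp/(a − bp). |E| = 1 ⇒ bp = a − bp ⇒ p = a/(2b).
p = 242/(2·19.3) ≈ 6.27.

6.27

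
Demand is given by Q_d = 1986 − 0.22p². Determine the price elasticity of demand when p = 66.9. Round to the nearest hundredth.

-1.97

At p = 66.9, Q_d = 1001.3658.
dQ_d/dp = −2·0.22·p = −29.436.
Point elasticity E = (dQ_d/dp)·(p/Q_d) = -29.436 × 66.9/1001.3658 ≈ -1.97.
|E| > 1, so demand is elastic at this price.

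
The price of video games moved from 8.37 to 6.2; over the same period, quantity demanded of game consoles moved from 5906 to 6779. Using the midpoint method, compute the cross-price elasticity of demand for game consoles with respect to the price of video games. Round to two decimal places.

%ΔQ_x = (6779 − 5906)/[(5906+6779)/2] = 873/6342.5 ≈ 0.1376.
%ΔP_y = (6.2 − 8.37)/[(8.37+6.2)/2] ≈ -0.2979.
E_xy = 0.1376/-0.2979 ≈ -0.46.
E_xy < 0, so game consoles and video games are complements.

-0.46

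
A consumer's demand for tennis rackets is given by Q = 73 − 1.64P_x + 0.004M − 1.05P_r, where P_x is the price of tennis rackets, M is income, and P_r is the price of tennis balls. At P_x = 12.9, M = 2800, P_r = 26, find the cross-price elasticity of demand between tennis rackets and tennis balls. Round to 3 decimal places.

-0.764

Evaluating quantity at (P_x, M, P_r) gives Q = 73 − 1.64(12.9) + 0.004(2800) − 1.05(26) = 73 − 21.156 + 11.2 − 27.3 = 35.744.
∂Q/∂P_r = −1.05, so E_xy = -1.05·(26/35.744) ≈ -0.764.
E_xy < 0: the goods are complements.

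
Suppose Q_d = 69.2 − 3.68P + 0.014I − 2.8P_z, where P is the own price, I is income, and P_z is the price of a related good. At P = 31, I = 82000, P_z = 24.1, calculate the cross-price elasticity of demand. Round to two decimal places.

Q_d = 69.2 − 3.68(31) + 0.014(82000) − 2.8(24.1) = 69.2 − 114.08 + 1148 − 67.48 = 1035.64.
∂Q_d/∂P_z = −2.8, so E_xy = -2.8·(24.1/1035.64) ≈ -0.07.
E_xy < 0: the goods are complements.

-0.07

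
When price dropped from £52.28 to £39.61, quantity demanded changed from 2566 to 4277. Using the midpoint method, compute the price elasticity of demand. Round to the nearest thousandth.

-1.813

%ΔQ = (4277 − 2566)/[(2566 + 4277)/2] = 1711/3421.5 ≈ 0.5001.
%ΔP = (39.61 − 52.28)/[(52.28 + 39.61)/2] = -12.67/45.945 ≈ -0.2758.
Arc elasticity E = %ΔQ/%ΔP ≈ 0.5001/-0.2758 ≈ -1.813.
|E| > 1: demand is elastic over this range.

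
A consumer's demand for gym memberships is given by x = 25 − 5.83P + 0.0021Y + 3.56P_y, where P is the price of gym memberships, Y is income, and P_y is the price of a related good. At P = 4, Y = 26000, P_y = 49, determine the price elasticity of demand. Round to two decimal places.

-0.10

Substituting, x = 25 − 5.83(4) + 0.0021(26000) + 3.56(49) = 25 − 23.32 + 54.6 + 174.44 = 230.72.
∂x/∂P = −5.83, so E_p = (−5.83)·(4/230.72) ≈ -0.10.
|E_p| < 1: demand is inelastic.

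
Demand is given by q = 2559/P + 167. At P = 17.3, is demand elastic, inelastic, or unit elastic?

inelastic

At P = 17.3, q = 314.9191.
dq/dP = −2559/P² = −8.5502.
Point elasticity E = (dq/dP)·(P/q) = -8.5502 × 17.3/314.9191 ≈ -0.470.
|E| ≈ 0.470 < 1, so demand is inelastic.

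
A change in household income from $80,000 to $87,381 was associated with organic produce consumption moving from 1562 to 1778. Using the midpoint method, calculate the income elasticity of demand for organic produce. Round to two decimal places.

1.47

%ΔQ = (1778 − 1562)/[(1562+1778)/2] = 216/1670 ≈ 0.1293.
%ΔY = (87,381 − 80,000)/[(80,000+87,381)/2] = 7381/83690.5 ≈ 0.0882.
E_I = %ΔQ/%ΔY ≈ 1.47.
E_I > 1: normal good (luxury).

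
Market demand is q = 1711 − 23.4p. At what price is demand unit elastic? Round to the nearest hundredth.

For linear demand q = a − bp, E = −bp/(a − bp). |E| = 1 ⇒ bp = a − bp ⇒ p = a/(2b).
p = 1711/(2·23.4) ≈ 36.56.

36.56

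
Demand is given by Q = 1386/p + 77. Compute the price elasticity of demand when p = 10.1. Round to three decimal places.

-0.641

At p = 10.1, Q = 214.2277.
dQ/dp = −1386/p² = −13.5869.
Point elasticity E = (dQ/dp)·(p/Q) = -13.5869 × 10.1/214.2277 ≈ -0.641.
|E| < 1, so demand is inelastic at this price.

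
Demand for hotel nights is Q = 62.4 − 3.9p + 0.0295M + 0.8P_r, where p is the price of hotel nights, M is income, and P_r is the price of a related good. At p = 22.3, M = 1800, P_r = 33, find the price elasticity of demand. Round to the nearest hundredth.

-1.58

Q = 62.4 − 3.9(22.3) + 0.0295(1800) + 0.8(33) = 62.4 − 86.97 + 53.1 + 26.4 = 54.93.
∂Q/∂p = −3.9, so E_p = (−3.9)·(22.3/54.93) ≈ -1.58.
|E_p| > 1: demand is elastic.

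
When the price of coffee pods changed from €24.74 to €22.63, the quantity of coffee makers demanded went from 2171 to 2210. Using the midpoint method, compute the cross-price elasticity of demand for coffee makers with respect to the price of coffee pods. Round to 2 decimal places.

%ΔQ_x = (2210 − 2171)/[(2171+2210)/2] = 39/2190.5 ≈ 0.0178.
%ΔP_y = (22.63 − 24.74)/[(24.74+22.63)/2] ≈ -0.0891.
E_xy = 0.0178/-0.0891 ≈ -0.20.
E_xy < 0, so coffee makers and coffee pods are complements.

-0.20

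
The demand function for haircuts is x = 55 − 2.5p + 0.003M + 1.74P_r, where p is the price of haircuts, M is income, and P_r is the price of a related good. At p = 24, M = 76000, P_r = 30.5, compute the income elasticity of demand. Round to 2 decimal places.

0.83

Substituting, x = 55 − 2.5(24) + 0.003(76000) + 1.74(30.5) = 55 − 60 + 228 + 53.07 = 276.07.
∂x/∂M = +0.003, so E_I = 0.003·(76000/276.07) ≈ 0.83.
E_I ∈ (0,1): normal good (necessity).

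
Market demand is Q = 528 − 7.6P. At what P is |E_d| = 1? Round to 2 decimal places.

34.74

For linear demand Q = a − bP, E = −bP/(a − bP). |E| = 1 ⇒ bP = a − bP ⇒ P = a/(2b).
P = 528/(2·7.6) ≈ 34.74.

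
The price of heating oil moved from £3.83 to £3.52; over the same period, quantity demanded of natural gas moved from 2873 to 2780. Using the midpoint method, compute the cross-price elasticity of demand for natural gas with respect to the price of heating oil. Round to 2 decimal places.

%ΔQ_x = (2780 − 2873)/[(2873+2780)/2] = -93/2826.5 ≈ -0.0329.
%ΔP_y = (3.52 − 3.83)/[(3.83+3.52)/2] ≈ -0.0844.
E_xy = -0.0329/-0.0844 ≈ 0.39.
E_xy > 0, so natural gas and heating oil are substitutes.

0.39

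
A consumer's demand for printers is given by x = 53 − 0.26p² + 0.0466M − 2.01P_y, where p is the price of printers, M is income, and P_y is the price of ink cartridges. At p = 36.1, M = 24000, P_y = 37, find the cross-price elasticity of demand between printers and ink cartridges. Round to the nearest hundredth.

Substituting, x = 53 − 0.26(36.1)² + 0.0466(24000) − 2.01(37) = 53 − 338.8346 + 1118.4 − 74.37 = 758.1954.
∂x/∂P_y = −2.01, so E_xy = -2.01·(37/758.1954) ≈ -0.10.
E_xy < 0: the goods are complements.

-0.10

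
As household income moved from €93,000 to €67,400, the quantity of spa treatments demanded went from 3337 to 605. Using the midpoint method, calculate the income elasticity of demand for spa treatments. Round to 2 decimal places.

%ΔQ = (605 − 3337)/[(3337+605)/2] = -2732/1971 ≈ -1.3861.
%ΔI = (67,400 − 93,000)/[(93,000+67,400)/2] = -25600/80200 ≈ -0.3192.
E_I = %ΔQ/%ΔI ≈ 4.34.
E_I > 1: normal good (luxury).

4.34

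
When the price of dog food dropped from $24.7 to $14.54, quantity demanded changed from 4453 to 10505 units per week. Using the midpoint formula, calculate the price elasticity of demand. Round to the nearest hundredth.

-1.56

%ΔQ = (10505 − 4453)/[(4453 + 10505)/2] = 6052/7479 ≈ 0.8092.
%Δp = (14.54 − 24.7)/[(24.7 + 14.54)/2] = -10.16/19.62 ≈ -0.5178.
Arc elasticity E = %ΔQ/%Δp ≈ 0.8092/-0.5178 ≈ -1.56.
|E| > 1: demand is elastic over this range.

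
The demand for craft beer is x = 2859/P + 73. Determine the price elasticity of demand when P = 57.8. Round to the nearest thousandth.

At P = 57.8, x = 122.4637.
dx/dP = −2859/P² = −0.8558.
Point elasticity E = (dx/dP)·(P/x) = -0.8558 × 57.8/122.4637 ≈ -0.404.
|E| < 1, so demand is inelastic at this price.

-0.404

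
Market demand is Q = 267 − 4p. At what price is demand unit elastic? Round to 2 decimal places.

For linear demand Q = a − bp, E = −bp/(a − bp). |E| = 1 ⇒ bp = a − bp ⇒ p = a/(2b).
p = 267/(2·4) ≈ 33.38.

33.38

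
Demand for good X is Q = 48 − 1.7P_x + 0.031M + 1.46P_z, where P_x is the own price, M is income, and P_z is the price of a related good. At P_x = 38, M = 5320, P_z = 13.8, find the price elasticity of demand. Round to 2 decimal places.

Substituting, Q = 48 − 1.7(38) + 0.031(5320) + 1.46(13.8) = 48 − 64.6 + 164.92 + 20.148 = 168.468.
∂Q/∂P_x = −1.7, so E_p = (−1.7)·(38/168.468) ≈ -0.38.
|E_p| < 1: demand is inelastic.

-0.38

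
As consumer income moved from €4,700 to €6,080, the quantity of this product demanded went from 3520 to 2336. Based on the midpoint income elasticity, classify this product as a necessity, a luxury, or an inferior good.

%ΔQ = (2336 − 3520)/[(3520+2336)/2] = -1184/2928 ≈ -0.4044.
%ΔM = (6,080 − 4,700)/[(4,700+6,080)/2] = 1380/5390 ≈ 0.2560.
E_I = %ΔQ/%ΔM ≈ -1.579.
E_I < 0: inferior good.

inferior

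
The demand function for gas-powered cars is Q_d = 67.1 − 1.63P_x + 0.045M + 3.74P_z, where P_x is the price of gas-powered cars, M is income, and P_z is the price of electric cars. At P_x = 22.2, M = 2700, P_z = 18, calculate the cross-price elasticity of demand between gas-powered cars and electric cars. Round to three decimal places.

Substituting, Q_d = 67.1 − 1.63(22.2) + 0.045(2700) + 3.74(18) = 67.1 − 36.186 + 121.5 + 67.32 = 219.734.
∂Q_d/∂P_z = +3.74, so E_xy = 3.74·(18/219.734) ≈ 0.306.
E_xy > 0: the goods are substitutes.

0.306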